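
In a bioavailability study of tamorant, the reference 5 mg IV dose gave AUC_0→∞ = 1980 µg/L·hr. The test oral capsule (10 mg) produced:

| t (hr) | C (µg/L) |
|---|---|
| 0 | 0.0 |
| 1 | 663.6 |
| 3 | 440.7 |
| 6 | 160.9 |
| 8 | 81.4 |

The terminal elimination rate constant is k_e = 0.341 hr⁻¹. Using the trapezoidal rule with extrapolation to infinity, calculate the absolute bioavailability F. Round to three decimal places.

Trapezoidal AUC_0→8 (oral capsule):
  [0→1]: (0.0+663.6)/2 × 1 = 331.8
  [1→3]: (663.6+440.7)/2 × 2 = 1104.3
  [3→6]: (440.7+160.9)/2 × 3 = 902.4
  [6→8]: (160.9+81.4)/2 × 2 = 242.3
  Sum = 2580.8 µg/L·hr
Tail: C_last/k_e = 81.4/0.341 = 238.710
AUC_0→∞ (oral capsule) = 2580.8 + 238.710 = 2819.51 µg/L·hr
F = (AUC_ev/D_ev)/(AUC_iv/D_iv) = (2819.51/10)/(1980/5) = 281.951/396 = 0.7120

F = 0.712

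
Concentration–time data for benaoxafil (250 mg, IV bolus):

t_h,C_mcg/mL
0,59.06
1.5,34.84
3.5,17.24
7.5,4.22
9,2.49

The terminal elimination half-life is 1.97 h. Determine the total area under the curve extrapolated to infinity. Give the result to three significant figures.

AUC = 178 mcg/mL·h

Trapezoidal AUC_0→9:
  [0→1.5]: (59.06+34.84)/2 × 1.5 = 70.425
  [1.5→3.5]: (34.84+17.24)/2 × 2 = 52.08
  [3.5→7.5]: (17.24+4.22)/2 × 4 = 42.92
  [7.5→9]: (4.22+2.49)/2 × 1.5 = 5.0325
  Sum = 170.4575 mcg/mL·h
k_e = ln2 / t½ = 0.693147 / 1.97 = 0.3519 h^-1
Extrapolated tail: C_last / k_e = 2.49 / 0.3519 = 7.076
AUC_0→∞ = 170.4575 + 7.076 = 177.5335 mcg/mL·h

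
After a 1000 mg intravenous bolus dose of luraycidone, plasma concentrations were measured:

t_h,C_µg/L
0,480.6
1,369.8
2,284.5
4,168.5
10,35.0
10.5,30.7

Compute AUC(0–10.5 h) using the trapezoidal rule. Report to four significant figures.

Trapezoidal AUC_0→10.5:
  [0→1]: (480.6+369.8)/2 × 1 = 425.2
  [1→2]: (369.8+284.5)/2 × 1 = 327.15
  [2→4]: (284.5+168.5)/2 × 2 = 453.0
  [4→10]: (168.5+35.0)/2 × 6 = 610.5
  [10→10.5]: (35.0+30.7)/2 × 0.5 = 16.425
  Sum = 1832.275 µg/L·h

AUC = 1832 µg/L·h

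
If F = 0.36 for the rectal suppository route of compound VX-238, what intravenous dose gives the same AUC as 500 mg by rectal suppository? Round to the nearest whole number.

Systemic exposure from an extravascular dose = F × D_ev, so the equivalent IV dose is F × D_ev.
D_iv = F × D_ev = 0.36 × 500 = 180 mg

D_iv = 180 mg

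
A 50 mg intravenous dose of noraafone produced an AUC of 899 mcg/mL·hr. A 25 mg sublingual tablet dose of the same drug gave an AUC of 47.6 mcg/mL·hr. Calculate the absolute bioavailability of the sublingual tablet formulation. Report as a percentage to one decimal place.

F = 10.6%

F = (AUC_ev / D_ev) / (AUC_iv / D_iv)
  = (47.6/25) / (899/50)
  = 1.904 / 17.98 = 0.1059
  = 10.59%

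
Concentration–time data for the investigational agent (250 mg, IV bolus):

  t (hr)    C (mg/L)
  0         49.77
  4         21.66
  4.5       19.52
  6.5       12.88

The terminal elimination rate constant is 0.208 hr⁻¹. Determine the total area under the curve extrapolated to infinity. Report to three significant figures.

Trapezoidal AUC_0→6.5:
  [0→4]: (49.77+21.66)/2 × 4 = 142.86
  [4→4.5]: (21.66+19.52)/2 × 0.5 = 10.295
  [4.5→6.5]: (19.52+12.88)/2 × 2 = 32.4
  Sum = 185.555 mg/L·hr
Extrapolated tail: C_last / k_e = 12.88 / 0.208 = 61.923
AUC_0→∞ = 185.555 + 61.923 = 247.478 mg/L·hr

AUC = 247 mg/L·hr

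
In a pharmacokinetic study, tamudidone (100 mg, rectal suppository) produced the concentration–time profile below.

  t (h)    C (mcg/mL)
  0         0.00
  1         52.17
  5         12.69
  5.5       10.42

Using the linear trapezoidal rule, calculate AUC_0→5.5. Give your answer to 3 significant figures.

Trapezoidal AUC_0→5.5:
  [0→1]: (0.00+52.17)/2 × 1 = 26.085
  [1→5]: (52.17+12.69)/2 × 4 = 129.72
  [5→5.5]: (12.69+10.42)/2 × 0.5 = 5.7775
  Sum = 161.5825 mcg/mL·h

AUC = 162 mcg/mL·h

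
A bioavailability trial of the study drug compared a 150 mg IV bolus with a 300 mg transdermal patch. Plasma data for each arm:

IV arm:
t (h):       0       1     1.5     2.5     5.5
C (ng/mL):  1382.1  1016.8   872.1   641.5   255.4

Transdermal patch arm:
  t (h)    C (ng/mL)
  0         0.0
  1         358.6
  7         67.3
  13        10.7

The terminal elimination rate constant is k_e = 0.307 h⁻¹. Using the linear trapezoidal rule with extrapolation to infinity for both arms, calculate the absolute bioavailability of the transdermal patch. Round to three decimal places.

Trapezoidal AUC_0→5.5 (IV):
  [0→1]: (1382.1+1016.8)/2 × 1 = 1199.45
  [1→1.5]: (1016.8+872.1)/2 × 0.5 = 472.225
  [1.5→2.5]: (872.1+641.5)/2 × 1 = 756.8
  [2.5→5.5]: (641.5+255.4)/2 × 3 = 1345.35
  Sum = 3773.825 ng/mL·h
IV tail: 255.4/0.307 = 831.922; AUC_iv,0→∞ = 3773.825 + 831.922 = 4605.747 ng/mL·h
Trapezoidal AUC_0→13 (transdermal patch):
  [0→1]: (0.0+358.6)/2 × 1 = 179.3
  [1→7]: (358.6+67.3)/2 × 6 = 1277.7
  [7→13]: (67.3+10.7)/2 × 6 = 234.0
  Sum = 1691.0 ng/mL·h
transdermal patch tail: 10.7/0.307 = 34.853; AUC_ev,0→∞ = 1691.0 + 34.853 = 1725.853 ng/mL·h
F = (AUC_ev/D_ev)/(AUC_iv/D_iv) = (1725.853/300)/(4605.747/150) = 5.75284/30.70498 = 0.1874

F = 0.187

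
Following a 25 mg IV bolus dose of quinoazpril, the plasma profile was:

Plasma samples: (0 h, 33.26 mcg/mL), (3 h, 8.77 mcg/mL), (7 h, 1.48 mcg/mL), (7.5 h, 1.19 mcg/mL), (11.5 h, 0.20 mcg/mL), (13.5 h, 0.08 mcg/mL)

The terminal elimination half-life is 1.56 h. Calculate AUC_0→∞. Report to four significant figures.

Trapezoidal AUC_0→13.5:
  [0→3]: (33.26+8.77)/2 × 3 = 63.045
  [3→7]: (8.77+1.48)/2 × 4 = 20.5
  [7→7.5]: (1.48+1.19)/2 × 0.5 = 0.6675
  [7.5→11.5]: (1.19+0.20)/2 × 4 = 2.78
  [11.5→13.5]: (0.20+0.08)/2 × 2 = 0.28
  Sum = 87.2725 mcg/mL·h
k_e = ln2 / t½ = 0.693147 / 1.56 = 0.4443 h^-1
Extrapolated tail: C_last / k_e = 0.08 / 0.4443 = 0.180
AUC_0→∞ = 87.2725 + 0.180 = 87.4525 mcg/mL·h

AUC = 87.45 mcg/mL·h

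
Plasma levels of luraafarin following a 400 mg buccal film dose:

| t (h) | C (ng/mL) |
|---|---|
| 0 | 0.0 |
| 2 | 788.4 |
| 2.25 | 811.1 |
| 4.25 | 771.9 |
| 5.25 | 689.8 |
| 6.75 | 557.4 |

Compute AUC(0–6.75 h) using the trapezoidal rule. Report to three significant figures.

Trapezoidal AUC_0→6.75:
  [0→2]: (0.0+788.4)/2 × 2 = 788.4
  [2→2.25]: (788.4+811.1)/2 × 0.25 = 199.9375
  [2.25→4.25]: (811.1+771.9)/2 × 2 = 1583.0
  [4.25→5.25]: (771.9+689.8)/2 × 1 = 730.85
  [5.25→6.75]: (689.8+557.4)/2 × 1.5 = 935.4
  Sum = 4237.5875 ng/mL·h

AUC = 4240 ng/mL·h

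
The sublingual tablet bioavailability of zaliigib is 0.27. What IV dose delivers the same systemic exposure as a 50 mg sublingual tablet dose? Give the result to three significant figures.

Systemic exposure from an extravascular dose = F × D_ev, so the equivalent IV dose is F × D_ev.
D_iv = F × D_ev = 0.27 × 50 = 13.5 mg

D_iv = 13.5 mg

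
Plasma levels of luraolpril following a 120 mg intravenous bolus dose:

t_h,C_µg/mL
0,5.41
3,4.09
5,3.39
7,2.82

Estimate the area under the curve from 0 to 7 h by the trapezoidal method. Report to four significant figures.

Trapezoidal AUC_0→7:
  [0→3]: (5.41+4.09)/2 × 3 = 14.25
  [3→5]: (4.09+3.39)/2 × 2 = 7.48
  [5→7]: (3.39+2.82)/2 × 2 = 6.21
  Sum = 27.94 µg/mL·h

AUC = 27.94 µg/mL·h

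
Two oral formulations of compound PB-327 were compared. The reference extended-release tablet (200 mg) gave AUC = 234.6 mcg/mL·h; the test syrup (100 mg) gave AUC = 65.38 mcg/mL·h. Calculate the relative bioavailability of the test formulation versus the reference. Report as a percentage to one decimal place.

F_rel = (AUC_test/D_test) / (AUC_ref/D_ref)
      = (65.38/100) / (234.6/200)
      = 0.6538 / 1.173 = 0.5574 = 55.74%

F_rel = 55.7%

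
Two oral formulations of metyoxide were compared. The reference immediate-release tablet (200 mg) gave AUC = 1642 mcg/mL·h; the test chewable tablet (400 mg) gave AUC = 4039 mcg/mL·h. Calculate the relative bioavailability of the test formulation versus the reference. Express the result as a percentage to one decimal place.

F_rel = (AUC_test/D_test) / (AUC_ref/D_ref)
      = (4039/400) / (1642/200)
      = 10.0975 / 8.21 = 1.2299 = 122.99%

F_rel = 123.0%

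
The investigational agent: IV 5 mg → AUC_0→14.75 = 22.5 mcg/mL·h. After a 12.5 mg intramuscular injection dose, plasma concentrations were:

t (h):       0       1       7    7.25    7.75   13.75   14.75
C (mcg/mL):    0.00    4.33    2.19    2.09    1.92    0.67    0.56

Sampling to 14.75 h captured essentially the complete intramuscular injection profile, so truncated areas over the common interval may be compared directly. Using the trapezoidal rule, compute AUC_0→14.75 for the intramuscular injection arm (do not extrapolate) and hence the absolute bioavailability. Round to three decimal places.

F = 0.563

Trapezoidal AUC_0→14.75 (intramuscular injection):
  [0→1]: (0.00+4.33)/2 × 1 = 2.165
  [1→7]: (4.33+2.19)/2 × 6 = 19.56
  [7→7.25]: (2.19+2.09)/2 × 0.25 = 0.535
  [7.25→7.75]: (2.09+1.92)/2 × 0.5 = 1.0025
  [7.75→13.75]: (1.92+0.67)/2 × 6 = 7.77
  [13.75→14.75]: (0.67+0.56)/2 × 1 = 0.615
  Sum = 31.6475 mcg/mL·h
F = (AUC_ev/D_ev)/(AUC_iv/D_iv) = (31.6475/12.5)/(22.5/5) = 2.5318/4.5 = 0.5626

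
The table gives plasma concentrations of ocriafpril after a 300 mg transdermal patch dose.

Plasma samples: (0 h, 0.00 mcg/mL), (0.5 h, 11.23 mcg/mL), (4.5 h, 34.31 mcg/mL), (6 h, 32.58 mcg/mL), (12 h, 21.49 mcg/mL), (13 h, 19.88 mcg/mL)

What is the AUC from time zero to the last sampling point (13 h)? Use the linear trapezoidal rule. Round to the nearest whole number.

AUC = 327 mcg/mL·h

Trapezoidal AUC_0→13:
  [0→0.5]: (0.00+11.23)/2 × 0.5 = 2.8075
  [0.5→4.5]: (11.23+34.31)/2 × 4 = 91.08
  [4.5→6]: (34.31+32.58)/2 × 1.5 = 50.1675
  [6→12]: (32.58+21.49)/2 × 6 = 162.21
  [12→13]: (21.49+19.88)/2 × 1 = 20.685
  Sum = 326.95 mcg/mL·h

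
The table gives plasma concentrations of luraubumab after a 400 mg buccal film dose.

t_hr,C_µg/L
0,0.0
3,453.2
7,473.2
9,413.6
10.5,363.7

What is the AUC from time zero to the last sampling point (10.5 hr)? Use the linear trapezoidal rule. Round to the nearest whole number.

Trapezoidal AUC_0→10.5:
  [0→3]: (0.0+453.2)/2 × 3 = 679.8
  [3→7]: (453.2+473.2)/2 × 4 = 1852.8
  [7→9]: (473.2+413.6)/2 × 2 = 886.8
  [9→10.5]: (413.6+363.7)/2 × 1.5 = 582.975
  Sum = 4002.375 µg/L·hr

AUC = 4002 µg/L·hr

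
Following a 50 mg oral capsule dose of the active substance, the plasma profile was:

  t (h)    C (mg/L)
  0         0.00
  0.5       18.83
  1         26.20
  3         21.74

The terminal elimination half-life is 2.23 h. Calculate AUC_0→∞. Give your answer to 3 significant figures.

Trapezoidal AUC_0→3:
  [0→0.5]: (0.00+18.83)/2 × 0.5 = 4.7075
  [0.5→1]: (18.83+26.20)/2 × 0.5 = 11.2575
  [1→3]: (26.20+21.74)/2 × 2 = 47.94
  Sum = 63.905 mg/L·h
k_e = ln2 / t½ = 0.693147 / 2.23 = 0.3108 h^-1
Extrapolated tail: C_last / k_e = 21.74 / 0.3108 = 69.949
AUC_0→∞ = 63.905 + 69.949 = 133.854 mg/L·h

AUC = 134 mg/L·h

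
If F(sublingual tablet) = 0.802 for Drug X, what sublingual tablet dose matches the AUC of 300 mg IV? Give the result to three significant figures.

For equal systemic exposure: F × D_ev = D_iv
D_ev = D_iv / F = 300 / 0.802 = 374.065 mg

D_sublingual = 374 mg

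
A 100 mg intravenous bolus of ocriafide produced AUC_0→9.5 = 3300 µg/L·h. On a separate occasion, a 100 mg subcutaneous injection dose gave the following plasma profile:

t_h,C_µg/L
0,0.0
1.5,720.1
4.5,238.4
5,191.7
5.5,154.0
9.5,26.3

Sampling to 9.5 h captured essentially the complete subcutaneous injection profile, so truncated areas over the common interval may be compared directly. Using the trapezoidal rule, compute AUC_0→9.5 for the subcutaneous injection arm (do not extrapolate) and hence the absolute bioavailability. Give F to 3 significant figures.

Trapezoidal AUC_0→9.5 (subcutaneous injection):
  [0→1.5]: (0.0+720.1)/2 × 1.5 = 540.075
  [1.5→4.5]: (720.1+238.4)/2 × 3 = 1437.75
  [4.5→5]: (238.4+191.7)/2 × 0.5 = 107.525
  [5→5.5]: (191.7+154.0)/2 × 0.5 = 86.425
  [5.5→9.5]: (154.0+26.3)/2 × 4 = 360.6
  Sum = 2532.375 µg/L·h
F = (AUC_ev/D_ev)/(AUC_iv/D_iv) = (2532.375/100)/(3300/100) = 25.32375/33 = 0.7674

F = 0.767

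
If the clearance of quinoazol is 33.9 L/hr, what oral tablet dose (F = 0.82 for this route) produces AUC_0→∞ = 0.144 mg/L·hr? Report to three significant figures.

Dose = 5.95 mg

Dose = CL × AUC_0→∞ / F
     = 33.9 × 0.144 / 0.82 = 5.95317 mg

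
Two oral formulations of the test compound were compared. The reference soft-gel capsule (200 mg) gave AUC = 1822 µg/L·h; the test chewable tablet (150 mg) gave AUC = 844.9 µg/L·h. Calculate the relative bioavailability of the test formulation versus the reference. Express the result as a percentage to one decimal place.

F_rel = 61.8%

F_rel = (AUC_test/D_test) / (AUC_ref/D_ref)
      = (844.9/150) / (1822/200)
      = 5.63267 / 9.11 = 0.6183 = 61.83%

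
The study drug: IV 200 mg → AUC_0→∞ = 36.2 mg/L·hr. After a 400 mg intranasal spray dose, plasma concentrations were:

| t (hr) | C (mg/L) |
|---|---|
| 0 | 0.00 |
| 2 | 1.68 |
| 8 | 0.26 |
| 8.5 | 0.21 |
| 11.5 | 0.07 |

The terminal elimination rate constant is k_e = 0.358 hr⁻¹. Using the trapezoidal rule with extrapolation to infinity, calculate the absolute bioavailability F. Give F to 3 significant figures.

Trapezoidal AUC_0→11.5 (intranasal spray):
  [0→2]: (0.00+1.68)/2 × 2 = 1.68
  [2→8]: (1.68+0.26)/2 × 6 = 5.82
  [8→8.5]: (0.26+0.21)/2 × 0.5 = 0.1175
  [8.5→11.5]: (0.21+0.07)/2 × 3 = 0.42
  Sum = 8.0375 mg/L·hr
Tail: C_last/k_e = 0.07/0.358 = 0.196
AUC_0→∞ (intranasal spray) = 8.0375 + 0.196 = 8.2335 mg/L·hr
F = (AUC_ev/D_ev)/(AUC_iv/D_iv) = (8.2335/400)/(36.2/200) = 0.02058375/0.181 = 0.1137

F = 0.114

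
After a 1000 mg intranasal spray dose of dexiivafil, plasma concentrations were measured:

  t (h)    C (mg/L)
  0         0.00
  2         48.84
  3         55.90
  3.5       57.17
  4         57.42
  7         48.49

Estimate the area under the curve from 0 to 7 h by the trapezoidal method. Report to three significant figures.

AUC = 317 mg/L·h

Trapezoidal AUC_0→7:
  [0→2]: (0.00+48.84)/2 × 2 = 48.84
  [2→3]: (48.84+55.90)/2 × 1 = 52.37
  [3→3.5]: (55.90+57.17)/2 × 0.5 = 28.2675
  [3.5→4]: (57.17+57.42)/2 × 0.5 = 28.6475
  [4→7]: (57.42+48.49)/2 × 3 = 158.865
  Sum = 316.99 mg/L·h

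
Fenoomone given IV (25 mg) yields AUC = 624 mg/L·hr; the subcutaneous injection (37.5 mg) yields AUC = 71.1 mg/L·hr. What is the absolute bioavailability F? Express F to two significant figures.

F = (AUC_ev / D_ev) / (AUC_iv / D_iv)
  = (71.1/37.5) / (624/25)
  = 1.896 / 24.96 = 0.0760

F = 0.076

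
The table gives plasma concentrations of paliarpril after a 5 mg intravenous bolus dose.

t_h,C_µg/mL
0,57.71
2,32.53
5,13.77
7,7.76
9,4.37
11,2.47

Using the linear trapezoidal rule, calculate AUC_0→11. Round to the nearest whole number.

Trapezoidal AUC_0→11:
  [0→2]: (57.71+32.53)/2 × 2 = 90.24
  [2→5]: (32.53+13.77)/2 × 3 = 69.45
  [5→7]: (13.77+7.76)/2 × 2 = 21.53
  [7→9]: (7.76+4.37)/2 × 2 = 12.13
  [9→11]: (4.37+2.47)/2 × 2 = 6.84
  Sum = 200.19 µg/mL·h

AUC = 200 µg/mL·h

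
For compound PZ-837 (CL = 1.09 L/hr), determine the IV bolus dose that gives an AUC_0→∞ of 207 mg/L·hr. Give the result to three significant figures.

Dose_iv = CL × AUC_0→∞
     = 1.09 × 207 = 225.63 mg

Dose = 226 mg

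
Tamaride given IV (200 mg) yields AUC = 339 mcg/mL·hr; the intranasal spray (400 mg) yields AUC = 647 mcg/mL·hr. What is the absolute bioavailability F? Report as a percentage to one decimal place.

F = 95.4%

F = (AUC_ev / D_ev) / (AUC_iv / D_iv)
  = (647/400) / (339/200)
  = 1.6175 / 1.695 = 0.9543
  = 95.43%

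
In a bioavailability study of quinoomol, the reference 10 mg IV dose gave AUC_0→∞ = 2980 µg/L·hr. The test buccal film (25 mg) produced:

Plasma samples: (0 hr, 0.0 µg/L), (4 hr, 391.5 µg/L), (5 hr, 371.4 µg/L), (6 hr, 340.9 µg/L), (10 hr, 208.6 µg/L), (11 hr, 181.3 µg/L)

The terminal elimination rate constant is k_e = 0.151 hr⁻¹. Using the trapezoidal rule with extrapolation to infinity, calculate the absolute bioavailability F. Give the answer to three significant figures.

Trapezoidal AUC_0→11 (buccal film):
  [0→4]: (0.0+391.5)/2 × 4 = 783.0
  [4→5]: (391.5+371.4)/2 × 1 = 381.45
  [5→6]: (371.4+340.9)/2 × 1 = 356.15
  [6→10]: (340.9+208.6)/2 × 4 = 1099.0
  [10→11]: (208.6+181.3)/2 × 1 = 194.95
  Sum = 2814.55 µg/L·hr
Tail: C_last/k_e = 181.3/0.151 = 1200.662
AUC_0→∞ (buccal film) = 2814.55 + 1200.662 = 4015.212 µg/L·hr
F = (AUC_ev/D_ev)/(AUC_iv/D_iv) = (4015.212/25)/(2980/10) = 160.60848/298 = 0.5390

F = 0.539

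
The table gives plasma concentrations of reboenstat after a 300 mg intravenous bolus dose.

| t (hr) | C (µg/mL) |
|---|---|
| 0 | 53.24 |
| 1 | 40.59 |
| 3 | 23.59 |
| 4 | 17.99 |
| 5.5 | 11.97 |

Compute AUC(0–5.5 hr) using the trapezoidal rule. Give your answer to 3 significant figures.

Trapezoidal AUC_0→5.5:
  [0→1]: (53.24+40.59)/2 × 1 = 46.915
  [1→3]: (40.59+23.59)/2 × 2 = 64.18
  [3→4]: (23.59+17.99)/2 × 1 = 20.79
  [4→5.5]: (17.99+11.97)/2 × 1.5 = 22.47
  Sum = 154.355 µg/mL·hr

AUC = 154 µg/mL·hr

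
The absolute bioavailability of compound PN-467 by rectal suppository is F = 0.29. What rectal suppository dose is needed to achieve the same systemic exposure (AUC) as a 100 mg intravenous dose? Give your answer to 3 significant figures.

D_rectal = 345 mg

For equal systemic exposure: F × D_ev = D_iv
D_ev = D_iv / F = 100 / 0.29 = 344.828 mg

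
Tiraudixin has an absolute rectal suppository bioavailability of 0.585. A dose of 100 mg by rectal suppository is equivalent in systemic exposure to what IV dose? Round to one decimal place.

D_iv = 58.5 mg

Systemic exposure from an extravascular dose = F × D_ev, so the equivalent IV dose is F × D_ev.
D_iv = F × D_ev = 0.585 × 100 = 58.5 mg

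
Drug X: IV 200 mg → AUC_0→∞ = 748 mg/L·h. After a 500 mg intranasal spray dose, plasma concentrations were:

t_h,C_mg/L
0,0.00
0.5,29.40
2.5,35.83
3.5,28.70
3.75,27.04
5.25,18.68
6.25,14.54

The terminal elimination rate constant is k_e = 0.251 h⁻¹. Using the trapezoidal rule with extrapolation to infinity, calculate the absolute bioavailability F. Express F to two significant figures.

Trapezoidal AUC_0→6.25 (intranasal spray):
  [0→0.5]: (0.00+29.40)/2 × 0.5 = 7.35
  [0.5→2.5]: (29.40+35.83)/2 × 2 = 65.23
  [2.5→3.5]: (35.83+28.70)/2 × 1 = 32.265
  [3.5→3.75]: (28.70+27.04)/2 × 0.25 = 6.9675
  [3.75→5.25]: (27.04+18.68)/2 × 1.5 = 34.29
  [5.25→6.25]: (18.68+14.54)/2 × 1 = 16.61
  Sum = 162.7125 mg/L·h
Tail: C_last/k_e = 14.54/0.251 = 57.928
AUC_0→∞ (intranasal spray) = 162.7125 + 57.928 = 220.6405 mg/L·h
F = (AUC_ev/D_ev)/(AUC_iv/D_iv) = (220.6405/500)/(748/200) = 0.441281/3.74 = 0.1180

F = 0.12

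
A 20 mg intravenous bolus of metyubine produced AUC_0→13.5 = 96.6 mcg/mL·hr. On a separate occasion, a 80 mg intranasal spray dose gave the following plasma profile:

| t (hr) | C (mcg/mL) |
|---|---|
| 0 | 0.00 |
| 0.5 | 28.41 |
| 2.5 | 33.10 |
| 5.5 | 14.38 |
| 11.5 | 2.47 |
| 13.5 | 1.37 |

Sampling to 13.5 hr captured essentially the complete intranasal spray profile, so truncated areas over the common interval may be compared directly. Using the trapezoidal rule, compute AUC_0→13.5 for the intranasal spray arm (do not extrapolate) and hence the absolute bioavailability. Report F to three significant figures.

F = 0.503

Trapezoidal AUC_0→13.5 (intranasal spray):
  [0→0.5]: (0.00+28.41)/2 × 0.5 = 7.1025
  [0.5→2.5]: (28.41+33.10)/2 × 2 = 61.51
  [2.5→5.5]: (33.10+14.38)/2 × 3 = 71.22
  [5.5→11.5]: (14.38+2.47)/2 × 6 = 50.55
  [11.5→13.5]: (2.47+1.37)/2 × 2 = 3.84
  Sum = 194.2225 mcg/mL·hr
F = (AUC_ev/D_ev)/(AUC_iv/D_iv) = (194.2225/80)/(96.6/20) = 2.42778/4.83 = 0.5026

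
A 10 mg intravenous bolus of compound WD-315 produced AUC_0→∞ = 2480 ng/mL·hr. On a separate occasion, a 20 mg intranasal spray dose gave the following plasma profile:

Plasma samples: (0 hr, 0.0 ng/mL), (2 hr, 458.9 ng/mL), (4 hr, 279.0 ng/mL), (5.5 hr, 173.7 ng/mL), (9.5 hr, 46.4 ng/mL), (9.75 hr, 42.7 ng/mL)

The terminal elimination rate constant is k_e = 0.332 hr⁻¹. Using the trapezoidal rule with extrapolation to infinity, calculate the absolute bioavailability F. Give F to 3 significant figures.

F = 0.427

Trapezoidal AUC_0→9.75 (intranasal spray):
  [0→2]: (0.0+458.9)/2 × 2 = 458.9
  [2→4]: (458.9+279.0)/2 × 2 = 737.9
  [4→5.5]: (279.0+173.7)/2 × 1.5 = 339.525
  [5.5→9.5]: (173.7+46.4)/2 × 4 = 440.2
  [9.5→9.75]: (46.4+42.7)/2 × 0.25 = 11.1375
  Sum = 1987.6625 ng/mL·hr
Tail: C_last/k_e = 42.7/0.332 = 128.614
AUC_0→∞ (intranasal spray) = 1987.6625 + 128.614 = 2116.2765 ng/mL·hr
F = (AUC_ev/D_ev)/(AUC_iv/D_iv) = (2116.2765/20)/(2480/10) = 105.814/248 = 0.4267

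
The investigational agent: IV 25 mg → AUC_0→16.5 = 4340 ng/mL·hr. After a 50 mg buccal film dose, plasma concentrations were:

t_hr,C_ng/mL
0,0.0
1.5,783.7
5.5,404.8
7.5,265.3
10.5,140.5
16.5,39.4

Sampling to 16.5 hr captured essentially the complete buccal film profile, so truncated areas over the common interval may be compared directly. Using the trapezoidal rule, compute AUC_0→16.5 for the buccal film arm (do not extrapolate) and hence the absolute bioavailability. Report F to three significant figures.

Trapezoidal AUC_0→16.5 (buccal film):
  [0→1.5]: (0.0+783.7)/2 × 1.5 = 587.775
  [1.5→5.5]: (783.7+404.8)/2 × 4 = 2377.0
  [5.5→7.5]: (404.8+265.3)/2 × 2 = 670.1
  [7.5→10.5]: (265.3+140.5)/2 × 3 = 608.7
  [10.5→16.5]: (140.5+39.4)/2 × 6 = 539.7
  Sum = 4783.275 ng/mL·hr
F = (AUC_ev/D_ev)/(AUC_iv/D_iv) = (4783.275/50)/(4340/25) = 95.6655/173.6 = 0.5511

F = 0.551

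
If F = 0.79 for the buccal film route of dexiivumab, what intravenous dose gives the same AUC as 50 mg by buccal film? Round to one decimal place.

Systemic exposure from an extravascular dose = F × D_ev, so the equivalent IV dose is F × D_ev.
D_iv = F × D_ev = 0.79 × 50 = 39.5 mg

D_iv = 39.5 mg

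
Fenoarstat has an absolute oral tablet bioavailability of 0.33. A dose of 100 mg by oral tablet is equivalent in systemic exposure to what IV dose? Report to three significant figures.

Systemic exposure from an extravascular dose = F × D_ev, so the equivalent IV dose is F × D_ev.
D_iv = F × D_ev = 0.33 × 100 = 33 mg

D_iv = 33.0 mg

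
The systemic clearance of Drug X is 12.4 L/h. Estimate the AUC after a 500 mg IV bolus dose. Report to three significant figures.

AUC_0→∞ = Dose_iv / CL
        = 500 / 12.4 = 40.3226 mg/L·h

AUC = 40.3 mg/L·h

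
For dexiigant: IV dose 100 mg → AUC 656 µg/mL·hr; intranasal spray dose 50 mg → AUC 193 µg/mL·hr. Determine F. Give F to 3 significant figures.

F = (AUC_ev / D_ev) / (AUC_iv / D_iv)
  = (193/50) / (656/100)
  = 3.86 / 6.56 = 0.5884

F = 0.588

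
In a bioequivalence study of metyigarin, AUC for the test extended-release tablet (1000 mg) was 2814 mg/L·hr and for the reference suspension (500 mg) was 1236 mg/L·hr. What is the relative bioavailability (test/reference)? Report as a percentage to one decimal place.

F_rel = 113.8%

F_rel = (AUC_test/D_test) / (AUC_ref/D_ref)
      = (2814/1000) / (1236/500)
      = 2.814 / 2.472 = 1.1383 = 113.83%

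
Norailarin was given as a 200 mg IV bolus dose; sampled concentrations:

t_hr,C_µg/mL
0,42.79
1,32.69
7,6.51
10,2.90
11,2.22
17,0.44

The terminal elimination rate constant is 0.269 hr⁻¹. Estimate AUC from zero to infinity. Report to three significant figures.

AUC = 182 µg/mL·hr

Trapezoidal AUC_0→17:
  [0→1]: (42.79+32.69)/2 × 1 = 37.74
  [1→7]: (32.69+6.51)/2 × 6 = 117.6
  [7→10]: (6.51+2.90)/2 × 3 = 14.115
  [10→11]: (2.90+2.22)/2 × 1 = 2.56
  [11→17]: (2.22+0.44)/2 × 6 = 7.98
  Sum = 179.995 µg/mL·hr
Extrapolated tail: C_last / k_e = 0.44 / 0.269 = 1.636
AUC_0→∞ = 179.995 + 1.636 = 181.631 µg/mL·hr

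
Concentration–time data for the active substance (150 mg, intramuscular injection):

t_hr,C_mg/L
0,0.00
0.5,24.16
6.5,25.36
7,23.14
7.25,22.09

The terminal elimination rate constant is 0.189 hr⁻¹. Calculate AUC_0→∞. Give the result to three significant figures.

AUC = 289 mg/L·hr

Trapezoidal AUC_0→7.25:
  [0→0.5]: (0.00+24.16)/2 × 0.5 = 6.04
  [0.5→6.5]: (24.16+25.36)/2 × 6 = 148.56
  [6.5→7]: (25.36+23.14)/2 × 0.5 = 12.125
  [7→7.25]: (23.14+22.09)/2 × 0.25 = 5.65375
  Sum = 172.37875 mg/L·hr
Extrapolated tail: C_last / k_e = 22.09 / 0.189 = 116.878
AUC_0→∞ = 172.37875 + 116.878 = 289.25675 mg/L·hr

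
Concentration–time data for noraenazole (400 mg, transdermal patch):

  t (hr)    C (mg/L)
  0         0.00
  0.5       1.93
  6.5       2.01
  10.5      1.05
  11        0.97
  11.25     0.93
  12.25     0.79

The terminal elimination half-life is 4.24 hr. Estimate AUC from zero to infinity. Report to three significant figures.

AUC = 24.9 mg/L·hr

Trapezoidal AUC_0→12.25:
  [0→0.5]: (0.00+1.93)/2 × 0.5 = 0.4825
  [0.5→6.5]: (1.93+2.01)/2 × 6 = 11.82
  [6.5→10.5]: (2.01+1.05)/2 × 4 = 6.12
  [10.5→11]: (1.05+0.97)/2 × 0.5 = 0.505
  [11→11.25]: (0.97+0.93)/2 × 0.25 = 0.2375
  [11.25→12.25]: (0.93+0.79)/2 × 1 = 0.86
  Sum = 20.025 mg/L·hr
k_e = ln2 / t½ = 0.693147 / 4.24 = 0.1635 hr^-1
Extrapolated tail: C_last / k_e = 0.79 / 0.1635 = 4.832
AUC_0→∞ = 20.025 + 4.832 = 24.857 mg/L·hr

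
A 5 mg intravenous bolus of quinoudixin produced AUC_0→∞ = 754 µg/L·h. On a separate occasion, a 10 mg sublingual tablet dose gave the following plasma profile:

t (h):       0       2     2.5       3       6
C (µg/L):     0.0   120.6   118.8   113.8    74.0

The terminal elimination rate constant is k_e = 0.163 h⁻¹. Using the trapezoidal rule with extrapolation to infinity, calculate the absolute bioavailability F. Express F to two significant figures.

F = 0.65

Trapezoidal AUC_0→6 (sublingual tablet):
  [0→2]: (0.0+120.6)/2 × 2 = 120.6
  [2→2.5]: (120.6+118.8)/2 × 0.5 = 59.85
  [2.5→3]: (118.8+113.8)/2 × 0.5 = 58.15
  [3→6]: (113.8+74.0)/2 × 3 = 281.7
  Sum = 520.3 µg/L·h
Tail: C_last/k_e = 74.0/0.163 = 453.988
AUC_0→∞ (sublingual tablet) = 520.3 + 453.988 = 974.288 µg/L·h
F = (AUC_ev/D_ev)/(AUC_iv/D_iv) = (974.288/10)/(754/5) = 97.4288/150.8 = 0.6461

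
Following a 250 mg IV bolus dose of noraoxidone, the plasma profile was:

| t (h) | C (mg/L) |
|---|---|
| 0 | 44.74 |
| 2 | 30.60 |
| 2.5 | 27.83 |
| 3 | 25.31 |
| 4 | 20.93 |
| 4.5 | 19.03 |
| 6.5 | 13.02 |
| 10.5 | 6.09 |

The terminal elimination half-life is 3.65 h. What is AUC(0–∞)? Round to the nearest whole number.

AUC = 239 mg/L·h

Trapezoidal AUC_0→10.5:
  [0→2]: (44.74+30.60)/2 × 2 = 75.34
  [2→2.5]: (30.60+27.83)/2 × 0.5 = 14.6075
  [2.5→3]: (27.83+25.31)/2 × 0.5 = 13.285
  [3→4]: (25.31+20.93)/2 × 1 = 23.12
  [4→4.5]: (20.93+19.03)/2 × 0.5 = 9.99
  [4.5→6.5]: (19.03+13.02)/2 × 2 = 32.05
  [6.5→10.5]: (13.02+6.09)/2 × 4 = 38.22
  Sum = 206.6125 mg/L·h
k_e = ln2 / t½ = 0.693147 / 3.65 = 0.1899 h^-1
Extrapolated tail: C_last / k_e = 6.09 / 0.1899 = 32.070
AUC_0→∞ = 206.6125 + 32.070 = 238.6825 mg/L·h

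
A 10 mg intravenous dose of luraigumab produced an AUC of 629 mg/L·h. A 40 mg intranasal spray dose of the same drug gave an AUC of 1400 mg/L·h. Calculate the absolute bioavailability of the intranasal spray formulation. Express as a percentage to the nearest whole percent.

F = 56%

F = (AUC_ev / D_ev) / (AUC_iv / D_iv)
  = (1400/40) / (629/10)
  = 35 / 62.9 = 0.5564
  = 55.64%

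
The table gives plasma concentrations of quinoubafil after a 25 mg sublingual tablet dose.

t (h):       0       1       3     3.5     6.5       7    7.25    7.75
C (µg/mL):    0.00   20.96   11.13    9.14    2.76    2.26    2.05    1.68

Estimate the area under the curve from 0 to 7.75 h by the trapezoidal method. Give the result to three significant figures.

AUC = 68.2 µg/mL·h

Trapezoidal AUC_0→7.75:
  [0→1]: (0.00+20.96)/2 × 1 = 10.48
  [1→3]: (20.96+11.13)/2 × 2 = 32.09
  [3→3.5]: (11.13+9.14)/2 × 0.5 = 5.0675
  [3.5→6.5]: (9.14+2.76)/2 × 3 = 17.85
  [6.5→7]: (2.76+2.26)/2 × 0.5 = 1.255
  [7→7.25]: (2.26+2.05)/2 × 0.25 = 0.53875
  [7.25→7.75]: (2.05+1.68)/2 × 0.5 = 0.9325
  Sum = 68.21375 µg/mL·h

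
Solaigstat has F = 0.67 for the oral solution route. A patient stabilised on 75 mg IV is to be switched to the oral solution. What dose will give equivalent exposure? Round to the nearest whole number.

For equal systemic exposure: F × D_ev = D_iv
D_ev = D_iv / F = 75 / 0.67 = 111.94 mg

D_oral = 112 mg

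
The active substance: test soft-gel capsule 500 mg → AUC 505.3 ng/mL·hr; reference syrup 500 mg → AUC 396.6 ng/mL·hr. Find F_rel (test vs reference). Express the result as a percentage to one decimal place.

F_rel = (AUC_test/D_test) / (AUC_ref/D_ref)
      = (505.3/500) / (396.6/500)
      = 1.0106 / 0.7932 = 1.2741 = 127.41%

F_rel = 127.4%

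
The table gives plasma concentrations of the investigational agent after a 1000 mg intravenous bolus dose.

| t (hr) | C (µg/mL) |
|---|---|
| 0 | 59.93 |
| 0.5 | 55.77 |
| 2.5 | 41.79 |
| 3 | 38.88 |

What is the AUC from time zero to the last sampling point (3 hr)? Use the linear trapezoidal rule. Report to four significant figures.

AUC = 146.7 µg/mL·hr

Trapezoidal AUC_0→3:
  [0→0.5]: (59.93+55.77)/2 × 0.5 = 28.925
  [0.5→2.5]: (55.77+41.79)/2 × 2 = 97.56
  [2.5→3]: (41.79+38.88)/2 × 0.5 = 20.1675
  Sum = 146.6525 µg/mL·hr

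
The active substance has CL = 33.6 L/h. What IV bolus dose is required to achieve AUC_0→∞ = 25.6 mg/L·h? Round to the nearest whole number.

Dose_iv = CL × AUC_0→∞
     = 33.6 × 25.6 = 860.16 mg

Dose = 860 mg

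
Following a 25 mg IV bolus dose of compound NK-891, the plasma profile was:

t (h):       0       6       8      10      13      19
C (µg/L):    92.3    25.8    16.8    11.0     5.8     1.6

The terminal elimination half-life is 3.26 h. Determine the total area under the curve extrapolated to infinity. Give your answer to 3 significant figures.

Trapezoidal AUC_0→19:
  [0→6]: (92.3+25.8)/2 × 6 = 354.3
  [6→8]: (25.8+16.8)/2 × 2 = 42.6
  [8→10]: (16.8+11.0)/2 × 2 = 27.8
  [10→13]: (11.0+5.8)/2 × 3 = 25.2
  [13→19]: (5.8+1.6)/2 × 6 = 22.2
  Sum = 472.1 µg/L·h
k_e = ln2 / t½ = 0.693147 / 3.26 = 0.2126 h^-1
Extrapolated tail: C_last / k_e = 1.6 / 0.2126 = 7.526
AUC_0→∞ = 472.1 + 7.526 = 479.626 µg/L·h

AUC = 480 µg/L·h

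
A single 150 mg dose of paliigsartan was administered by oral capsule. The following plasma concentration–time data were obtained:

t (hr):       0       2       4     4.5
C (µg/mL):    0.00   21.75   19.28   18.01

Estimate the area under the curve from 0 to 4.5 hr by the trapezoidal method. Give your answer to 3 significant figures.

AUC = 72.1 µg/mL·hr

Trapezoidal AUC_0→4.5:
  [0→2]: (0.00+21.75)/2 × 2 = 21.75
  [2→4]: (21.75+19.28)/2 × 2 = 41.03
  [4→4.5]: (19.28+18.01)/2 × 0.5 = 9.3225
  Sum = 72.1025 µg/mL·hr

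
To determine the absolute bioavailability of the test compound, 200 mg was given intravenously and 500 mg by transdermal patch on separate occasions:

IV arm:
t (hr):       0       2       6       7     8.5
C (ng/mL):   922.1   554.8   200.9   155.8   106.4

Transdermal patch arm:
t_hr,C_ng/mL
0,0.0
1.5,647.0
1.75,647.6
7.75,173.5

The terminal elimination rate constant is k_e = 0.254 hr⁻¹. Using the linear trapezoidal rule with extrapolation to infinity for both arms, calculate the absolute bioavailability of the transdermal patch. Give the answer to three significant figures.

Trapezoidal AUC_0→8.5 (IV):
  [0→2]: (922.1+554.8)/2 × 2 = 1476.9
  [2→6]: (554.8+200.9)/2 × 4 = 1511.4
  [6→7]: (200.9+155.8)/2 × 1 = 178.35
  [7→8.5]: (155.8+106.4)/2 × 1.5 = 196.65
  Sum = 3363.3 ng/mL·hr
IV tail: 106.4/0.254 = 418.898; AUC_iv,0→∞ = 3363.3 + 418.898 = 3782.198 ng/mL·hr
Trapezoidal AUC_0→7.75 (transdermal patch):
  [0→1.5]: (0.0+647.0)/2 × 1.5 = 485.25
  [1.5→1.75]: (647.0+647.6)/2 × 0.25 = 161.825
  [1.75→7.75]: (647.6+173.5)/2 × 6 = 2463.3
  Sum = 3110.375 ng/mL·hr
transdermal patch tail: 173.5/0.254 = 683.071; AUC_ev,0→∞ = 3110.375 + 683.071 = 3793.446 ng/mL·hr
F = (AUC_ev/D_ev)/(AUC_iv/D_iv) = (3793.446/500)/(3782.198/200) = 7.586892/18.91099 = 0.4012

F = 0.401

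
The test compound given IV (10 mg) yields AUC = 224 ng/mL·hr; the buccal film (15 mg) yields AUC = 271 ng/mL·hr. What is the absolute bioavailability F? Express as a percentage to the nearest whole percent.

F = 81%

F = (AUC_ev / D_ev) / (AUC_iv / D_iv)
  = (271/15) / (224/10)
  = 18.0667 / 22.4 = 0.8065
  = 80.65%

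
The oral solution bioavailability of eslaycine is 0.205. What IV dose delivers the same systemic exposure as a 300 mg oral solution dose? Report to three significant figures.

Systemic exposure from an extravascular dose = F × D_ev, so the equivalent IV dose is F × D_ev.
D_iv = F × D_ev = 0.205 × 300 = 61.5 mg

D_iv = 61.5 mg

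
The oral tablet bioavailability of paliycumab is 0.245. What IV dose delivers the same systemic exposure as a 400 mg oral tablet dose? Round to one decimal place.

Systemic exposure from an extravascular dose = F × D_ev, so the equivalent IV dose is F × D_ev.
D_iv = F × D_ev = 0.245 × 400 = 98 mg

D_iv = 98.0 mg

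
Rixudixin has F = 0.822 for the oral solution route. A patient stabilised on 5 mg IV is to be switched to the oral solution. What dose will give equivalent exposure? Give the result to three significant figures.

D_oral = 6.08 mg

For equal systemic exposure: F × D_ev = D_iv
D_ev = D_iv / F = 5 / 0.822 = 6.08273 mg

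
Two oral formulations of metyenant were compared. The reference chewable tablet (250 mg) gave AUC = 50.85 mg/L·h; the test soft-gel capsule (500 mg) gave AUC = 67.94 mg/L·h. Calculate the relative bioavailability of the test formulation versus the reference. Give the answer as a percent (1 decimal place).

F_rel = (AUC_test/D_test) / (AUC_ref/D_ref)
      = (67.94/500) / (50.85/250)
      = 0.13588 / 0.2034 = 0.6680 = 66.80%

F_rel = 66.8%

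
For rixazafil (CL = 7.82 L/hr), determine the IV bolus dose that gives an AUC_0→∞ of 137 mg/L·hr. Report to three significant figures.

Dose = 1070 mg

Dose_iv = CL × AUC_0→∞
     = 7.82 × 137 = 1071.34 mg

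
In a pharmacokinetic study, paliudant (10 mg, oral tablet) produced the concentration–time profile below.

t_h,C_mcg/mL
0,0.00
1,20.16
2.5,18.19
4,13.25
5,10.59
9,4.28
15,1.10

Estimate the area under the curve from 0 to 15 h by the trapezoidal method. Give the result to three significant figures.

Trapezoidal AUC_0→15:
  [0→1]: (0.00+20.16)/2 × 1 = 10.08
  [1→2.5]: (20.16+18.19)/2 × 1.5 = 28.7625
  [2.5→4]: (18.19+13.25)/2 × 1.5 = 23.58
  [4→5]: (13.25+10.59)/2 × 1 = 11.92
  [5→9]: (10.59+4.28)/2 × 4 = 29.74
  [9→15]: (4.28+1.10)/2 × 6 = 16.14
  Sum = 120.2225 mcg/mL·h

AUC = 120 mcg/mL·h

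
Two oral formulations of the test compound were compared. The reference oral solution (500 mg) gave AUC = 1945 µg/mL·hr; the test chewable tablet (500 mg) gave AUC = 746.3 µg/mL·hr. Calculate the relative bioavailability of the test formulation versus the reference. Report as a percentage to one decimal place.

F_rel = 38.4%

F_rel = (AUC_test/D_test) / (AUC_ref/D_ref)
      = (746.3/500) / (1945/500)
      = 1.4926 / 3.89 = 0.3837 = 38.37%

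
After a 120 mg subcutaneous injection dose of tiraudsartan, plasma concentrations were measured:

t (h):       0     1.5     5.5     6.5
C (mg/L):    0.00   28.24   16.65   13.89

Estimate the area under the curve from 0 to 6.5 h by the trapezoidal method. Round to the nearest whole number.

AUC = 126 mg/L·h

Trapezoidal AUC_0→6.5:
  [0→1.5]: (0.00+28.24)/2 × 1.5 = 21.18
  [1.5→5.5]: (28.24+16.65)/2 × 4 = 89.78
  [5.5→6.5]: (16.65+13.89)/2 × 1 = 15.27
  Sum = 126.23 mg/L·h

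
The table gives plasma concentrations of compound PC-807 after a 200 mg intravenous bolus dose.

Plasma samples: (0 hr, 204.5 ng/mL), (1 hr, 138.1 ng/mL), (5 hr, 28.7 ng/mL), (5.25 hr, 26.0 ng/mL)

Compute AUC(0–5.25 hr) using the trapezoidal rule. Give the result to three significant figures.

Trapezoidal AUC_0→5.25:
  [0→1]: (204.5+138.1)/2 × 1 = 171.3
  [1→5]: (138.1+28.7)/2 × 4 = 333.6
  [5→5.25]: (28.7+26.0)/2 × 0.25 = 6.8375
  Sum = 511.7375 ng/mL·hr

AUC = 512 ng/mL·hr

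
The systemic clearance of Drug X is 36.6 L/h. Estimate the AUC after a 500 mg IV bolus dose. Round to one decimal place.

AUC = 13.7 mg/L·h

AUC_0→∞ = Dose_iv / CL
        = 500 / 36.6 = 13.6612 mg/L·h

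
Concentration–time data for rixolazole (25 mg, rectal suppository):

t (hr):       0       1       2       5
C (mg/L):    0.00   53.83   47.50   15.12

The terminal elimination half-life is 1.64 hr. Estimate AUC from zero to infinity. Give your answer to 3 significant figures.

Trapezoidal AUC_0→5:
  [0→1]: (0.00+53.83)/2 × 1 = 26.915
  [1→2]: (53.83+47.50)/2 × 1 = 50.665
  [2→5]: (47.50+15.12)/2 × 3 = 93.93
  Sum = 171.51 mg/L·hr
k_e = ln2 / t½ = 0.693147 / 1.64 = 0.4227 hr^-1
Extrapolated tail: C_last / k_e = 15.12 / 0.4227 = 35.770
AUC_0→∞ = 171.51 + 35.770 = 207.28 mg/L·hr

AUC = 207 mg/L·hr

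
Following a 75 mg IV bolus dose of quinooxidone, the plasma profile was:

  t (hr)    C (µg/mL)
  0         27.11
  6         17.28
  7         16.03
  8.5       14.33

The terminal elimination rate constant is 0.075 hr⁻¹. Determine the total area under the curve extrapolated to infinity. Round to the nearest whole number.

Trapezoidal AUC_0→8.5:
  [0→6]: (27.11+17.28)/2 × 6 = 133.17
  [6→7]: (17.28+16.03)/2 × 1 = 16.655
  [7→8.5]: (16.03+14.33)/2 × 1.5 = 22.77
  Sum = 172.595 µg/mL·hr
Extrapolated tail: C_last / k_e = 14.33 / 0.075 = 191.067
AUC_0→∞ = 172.595 + 191.067 = 363.662 µg/mL·hr

AUC = 364 µg/mL·hr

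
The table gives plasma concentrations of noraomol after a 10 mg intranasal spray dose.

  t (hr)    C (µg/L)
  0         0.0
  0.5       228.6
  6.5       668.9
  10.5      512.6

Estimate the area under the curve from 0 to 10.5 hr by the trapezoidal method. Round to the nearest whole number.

AUC = 5113 µg/L·hr

Trapezoidal AUC_0→10.5:
  [0→0.5]: (0.0+228.6)/2 × 0.5 = 57.15
  [0.5→6.5]: (228.6+668.9)/2 × 6 = 2692.5
  [6.5→10.5]: (668.9+512.6)/2 × 4 = 2363.0
  Sum = 5112.65 µg/L·hr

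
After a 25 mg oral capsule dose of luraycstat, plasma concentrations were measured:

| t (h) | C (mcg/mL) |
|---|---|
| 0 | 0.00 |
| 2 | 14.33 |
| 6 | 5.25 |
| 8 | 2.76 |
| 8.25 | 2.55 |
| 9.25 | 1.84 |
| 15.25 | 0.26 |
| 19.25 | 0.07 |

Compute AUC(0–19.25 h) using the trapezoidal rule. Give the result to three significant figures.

AUC = 71.3 mcg/mL·h

Trapezoidal AUC_0→19.25:
  [0→2]: (0.00+14.33)/2 × 2 = 14.33
  [2→6]: (14.33+5.25)/2 × 4 = 39.16
  [6→8]: (5.25+2.76)/2 × 2 = 8.01
  [8→8.25]: (2.76+2.55)/2 × 0.25 = 0.66375
  [8.25→9.25]: (2.55+1.84)/2 × 1 = 2.195
  [9.25→15.25]: (1.84+0.26)/2 × 6 = 6.3
  [15.25→19.25]: (0.26+0.07)/2 × 4 = 0.66
  Sum = 71.31875 mcg/mL·h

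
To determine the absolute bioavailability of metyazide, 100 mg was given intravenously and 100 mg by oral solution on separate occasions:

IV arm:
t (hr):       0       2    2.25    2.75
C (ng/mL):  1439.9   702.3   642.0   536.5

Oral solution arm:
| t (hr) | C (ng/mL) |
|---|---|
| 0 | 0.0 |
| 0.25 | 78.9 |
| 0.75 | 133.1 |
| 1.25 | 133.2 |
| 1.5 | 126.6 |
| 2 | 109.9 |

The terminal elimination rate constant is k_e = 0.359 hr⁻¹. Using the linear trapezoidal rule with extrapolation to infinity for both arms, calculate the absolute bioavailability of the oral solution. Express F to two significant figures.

Trapezoidal AUC_0→2.75 (IV):
  [0→2]: (1439.9+702.3)/2 × 2 = 2142.2
  [2→2.25]: (702.3+642.0)/2 × 0.25 = 168.0375
  [2.25→2.75]: (642.0+536.5)/2 × 0.5 = 294.625
  Sum = 2604.8625 ng/mL·hr
IV tail: 536.5/0.359 = 1494.429; AUC_iv,0→∞ = 2604.8625 + 1494.429 = 4099.2915 ng/mL·hr
Trapezoidal AUC_0→2 (oral solution):
  [0→0.25]: (0.0+78.9)/2 × 0.25 = 9.8625
  [0.25→0.75]: (78.9+133.1)/2 × 0.5 = 53.0
  [0.75→1.25]: (133.1+133.2)/2 × 0.5 = 66.575
  [1.25→1.5]: (133.2+126.6)/2 × 0.25 = 32.475
  [1.5→2]: (126.6+109.9)/2 × 0.5 = 59.125
  Sum = 221.0375 ng/mL·hr
oral solution tail: 109.9/0.359 = 306.128; AUC_ev,0→∞ = 221.0375 + 306.128 = 527.1655 ng/mL·hr
F = (AUC_ev/D_ev)/(AUC_iv/D_iv) = (527.1655/100)/(4099.2915/100) = 5.271655/40.992915 = 0.1286

F = 0.13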